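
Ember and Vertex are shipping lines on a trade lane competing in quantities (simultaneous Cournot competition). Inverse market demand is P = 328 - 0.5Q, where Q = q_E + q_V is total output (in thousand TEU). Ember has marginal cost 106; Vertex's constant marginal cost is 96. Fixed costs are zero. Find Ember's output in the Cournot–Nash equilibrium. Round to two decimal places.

141.33

Ember's profit: π_E = (328 - 0.5Q)q_E - (106q_E). Setting ∂π_E/∂q_E = 0: 222 - q_E - (1/2)(q_V) = 0.
Vertex's first-order condition: 232 - q_V - (1/2)(q_E) = 0.
Best responses: q_E = (222 - (1/2)q_V), q_V = (232 - (1/2)q_E).
Substituting one into the other gives q_E = 424/3 and q_V = 484/3.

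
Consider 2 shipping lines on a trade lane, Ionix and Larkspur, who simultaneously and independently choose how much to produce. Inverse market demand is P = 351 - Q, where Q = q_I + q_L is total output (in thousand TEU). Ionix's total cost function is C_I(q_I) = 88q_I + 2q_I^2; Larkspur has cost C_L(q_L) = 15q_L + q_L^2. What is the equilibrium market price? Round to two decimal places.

Ionix's profit: π_I = (351 - Q)q_I - (88q_I + 2q_I²). Setting ∂π_I/∂q_I = 0: 263 - 6q_I - (q_L) = 0.
Larkspur's first-order condition: 336 - 4q_L - (q_I) = 0.
Rearranging gives the reaction functions q_I = (263 - q_L)/6 and q_L = (336 - q_I)/4.
Substituting one into the other gives q_I = 716/23 and q_L = 1753/23.
Total output Q = 107.3478, so price P = 351 - 107.3478 = 243.6522.

243.65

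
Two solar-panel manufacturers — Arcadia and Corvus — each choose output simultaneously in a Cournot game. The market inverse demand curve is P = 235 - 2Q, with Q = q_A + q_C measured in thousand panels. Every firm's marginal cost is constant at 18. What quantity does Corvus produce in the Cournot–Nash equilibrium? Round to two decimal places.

36.17

A representative firm's profit is π_i = q_i(235 - 2Q) - 18q_i.
First-order condition (treating rivals' output as given): 217 - 4q_i - 2q_j = 0.
With identical firms every q_j equals q_i, so q_j = q_i and 217 = 6q_i, giving q_i = 217/6.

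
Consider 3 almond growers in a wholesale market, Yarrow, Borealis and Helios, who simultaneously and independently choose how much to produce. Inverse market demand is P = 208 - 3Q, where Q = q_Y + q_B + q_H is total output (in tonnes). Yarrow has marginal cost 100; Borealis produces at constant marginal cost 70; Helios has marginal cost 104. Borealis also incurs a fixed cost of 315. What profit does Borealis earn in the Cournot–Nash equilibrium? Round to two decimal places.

535.08

Yarrow's profit: π_Y = (208 - 3Q)q_Y - (100q_Y). Setting ∂π_Y/∂q_Y = 0: 108 - 6q_Y - 3(q_B + q_H) = 0.
Borealis's first-order condition: 138 - 6q_B - 3(q_Y + q_H) = 0.
Helios's profit: π_H = (208 - 3Q)q_H - (104q_H). Setting ∂π_H/∂q_H = 0: 104 - 6q_H - 3(q_Y + q_B) = 0.
Adding the 3 conditions: 350 − 6Q − 6Q = 0, i.e. Q = 175/6.
Back-substituting: q_Y = (108 − 175/2)/3 = 41/6, q_B = (138 − 175/2)/3 = 101/6, q_H = (104 − 175/2)/3 = 11/2.
Price P = 208 - 3·(175/6) = 241/2.
Borealis's profit: (241/2 - 70)·(101/6) - 315 = 535.0833.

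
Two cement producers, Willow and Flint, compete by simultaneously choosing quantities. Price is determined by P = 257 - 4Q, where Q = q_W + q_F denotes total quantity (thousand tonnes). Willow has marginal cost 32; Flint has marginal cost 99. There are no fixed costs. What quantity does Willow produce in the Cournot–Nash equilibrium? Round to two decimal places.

Willow's profit: π_W = (257 - 4Q)q_W - (32q_W). Setting ∂π_W/∂q_W = 0: 225 - 8q_W - 4(q_F) = 0.
Flint's first-order condition: 158 - 8q_F - 4(q_W) = 0.
Rearranging gives the reaction functions q_W = (225 - 4q_F)/8 and q_F = (158 - 4q_W)/8.
Solving the pair: q_W = 73/3, q_F = 91/12.

24.33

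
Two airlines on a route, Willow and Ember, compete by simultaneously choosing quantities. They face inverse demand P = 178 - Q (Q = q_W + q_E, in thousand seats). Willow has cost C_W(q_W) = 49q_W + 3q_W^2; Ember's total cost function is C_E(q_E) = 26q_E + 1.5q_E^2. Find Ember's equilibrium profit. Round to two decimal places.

Willow's profit: π_W = (178 - Q)q_W - (49q_W + 3q_W²). Setting ∂π_W/∂q_W = 0: 129 - 8q_W - (q_E) = 0.
Ember's profit: π_E = (178 - Q)q_E - (26q_E + (3/2)q_E²). Setting ∂π_E/∂q_E = 0: 152 - 5q_E - (q_W) = 0.
Rearranging gives the reaction functions q_W = (129 - q_E)/8 and q_E = (152 - q_W)/5.
Substituting one into the other gives q_W = 493/39 and q_E = 1087/39.
Price P = 178 - 1580/39 = 137.4872.
Ember's profit: 137.4872·(1087/39) - 26·(1087/39) - (3/2)(1087/39)² = 1942.0924.

1942.09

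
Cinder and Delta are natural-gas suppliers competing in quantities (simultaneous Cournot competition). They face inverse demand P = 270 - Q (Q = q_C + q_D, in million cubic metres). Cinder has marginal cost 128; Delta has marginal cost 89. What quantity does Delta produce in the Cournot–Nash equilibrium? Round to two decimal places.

Cinder's profit: π_C = (270 - Q)q_C - (128q_C). Setting ∂π_C/∂q_C = 0: 142 - 2q_C - (q_D) = 0.
Delta's profit: π_D = (270 - Q)q_D - (89q_D). Setting ∂π_D/∂q_D = 0: 181 - 2q_D - (q_C) = 0.
So q_C = (142 - q_D)/2 and q_D = (181 - q_C)/2.
Substituting one into the other gives q_C = 103/3 and q_D = 220/3.

73.33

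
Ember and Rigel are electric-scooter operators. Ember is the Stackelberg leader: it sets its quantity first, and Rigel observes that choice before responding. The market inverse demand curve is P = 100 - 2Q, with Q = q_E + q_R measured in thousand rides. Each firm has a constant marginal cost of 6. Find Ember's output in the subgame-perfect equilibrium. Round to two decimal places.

The follower Rigel best-responds to any q_E: π_R = (100 - 2Q)q_R - 6q_R.
Follower FOC: 94 - 2q_E - 4q_R = 0, so q_R(q_E) = (94 - 2q_E)/4.
Ember substitutes q_R(q_E) into its own profit: π_E = q_E(100 - 2q_E - (94 - 2q_E)/2) - 6q_E = (53 - q_E)q_E - 6q_E.
Maximising: ∂π_E/∂q_E = 47 - 2q_E = 0, giving q_E = 47/2.
Then q_R = (94 - 2·(47/2))/4 = 47/4.

23.50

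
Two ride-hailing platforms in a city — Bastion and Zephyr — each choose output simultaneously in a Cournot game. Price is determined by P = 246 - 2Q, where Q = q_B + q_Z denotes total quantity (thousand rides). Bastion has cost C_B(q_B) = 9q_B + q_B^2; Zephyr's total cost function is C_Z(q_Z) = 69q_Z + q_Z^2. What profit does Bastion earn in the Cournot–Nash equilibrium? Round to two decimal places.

3341.67

Bastion's profit: π_B = (246 - 2Q)q_B - (9q_B + q_B²). Setting ∂π_B/∂q_B = 0: 237 - 6q_B - 2(q_Z) = 0.
Zephyr's profit: π_Z = (246 - 2Q)q_Z - (69q_Z + q_Z²). Setting ∂π_Z/∂q_Z = 0: 177 - 6q_Z - 2(q_B) = 0.
Rearranging gives the reaction functions q_B = (237 - 2q_Z)/6 and q_Z = (177 - 2q_B)/6.
Solving the pair: q_B = 267/8, q_Z = 147/8.
Price P = 246 - 2·(207/4) = 285/2.
Bastion's profit: (285/2)·(267/8) - 9·(267/8) - (267/8)² = 3341.6719.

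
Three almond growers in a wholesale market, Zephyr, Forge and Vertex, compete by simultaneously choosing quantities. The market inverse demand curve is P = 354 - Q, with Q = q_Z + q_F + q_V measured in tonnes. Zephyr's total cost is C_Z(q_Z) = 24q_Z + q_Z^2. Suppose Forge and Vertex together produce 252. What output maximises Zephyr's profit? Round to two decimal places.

With rivals' combined output fixed at 252, Zephyr's profit is π_Z = (354 - 252 - q_Z)q_Z - (24q_Z + q_Z²) = (102 - q_Z)q_Z - (24q_Z + q_Z²).
∂π_Z/∂q_Z = 78 - 4q_Z = 0, so q_Z = 39/2.

19.50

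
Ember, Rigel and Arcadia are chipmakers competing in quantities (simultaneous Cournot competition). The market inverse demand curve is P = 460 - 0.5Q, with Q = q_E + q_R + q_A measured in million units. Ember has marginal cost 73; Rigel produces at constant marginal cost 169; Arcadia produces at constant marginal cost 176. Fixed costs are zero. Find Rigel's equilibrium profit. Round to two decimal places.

5100.50

Ember's profit: π_E = (460 - 0.5Q)q_E - (73q_E). Setting ∂π_E/∂q_E = 0: 387 - q_E - (1/2)(q_R + q_A) = 0.
Rigel's profit: π_R = (460 - 0.5Q)q_R - (169q_R). Setting ∂π_R/∂q_R = 0: 291 - q_R - (1/2)(q_E + q_A) = 0.
Arcadia's first-order condition: 284 - q_A - (1/2)(q_E + q_R) = 0.
Adding the 3 first-order conditions: 962 − 2Q = 0, so Q = 481.
Back-substituting: q_E = (387 − 481/2)/(1/2) = 293, q_R = (291 − 481/2)/(1/2) = 101, q_A = (284 − 481/2)/(1/2) = 87.
Price P = 460 - (1/2)·481 = 439/2.
Rigel's profit: (439/2 - 169)·101 = 5100.5000.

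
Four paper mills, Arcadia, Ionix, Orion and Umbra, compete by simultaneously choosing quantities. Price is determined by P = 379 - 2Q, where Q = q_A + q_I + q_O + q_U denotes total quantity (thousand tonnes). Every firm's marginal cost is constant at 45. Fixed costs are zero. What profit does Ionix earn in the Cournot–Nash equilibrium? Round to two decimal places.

2231.12

Each firm earns π_i = (379 - 2Q)q_i - 45q_i.
Setting ∂π_i/∂q_i = 0 with rivals' quantities fixed: 334 - 4q_i - 2·Σ_{j≠i} q_j = 0.
By symmetry each firm produces the same amount; substituting Σ_{j≠i} q_j = 3q_i yields q_i = 334/10 = 167/5.
Price P = 379 - 2·(668/5) = 559/5.
Ionix's profit: (559/5 - 45)·(167/5) = 2231.1200.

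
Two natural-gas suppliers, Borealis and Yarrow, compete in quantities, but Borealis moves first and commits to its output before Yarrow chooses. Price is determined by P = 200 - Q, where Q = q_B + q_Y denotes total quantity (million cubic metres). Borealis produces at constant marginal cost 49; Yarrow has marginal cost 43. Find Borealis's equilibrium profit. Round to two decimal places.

2628.13

The follower Yarrow best-responds to any q_B: π_Y = (200 - Q)q_Y - 43q_Y.
∂π_Y/∂q_Y = 157 - q_B - 2q_Y = 0 gives the reaction function q_Y = (157 - q_B)/2.
Borealis substitutes q_Y(q_B) into its own profit: π_B = q_B(200 - q_B - (157 - q_B)/2) - 49q_B = (243/2 - (1/2)q_B)q_B - 49q_B.
The leader's first-order condition 145/2 - q_B = 0 yields q_B = 145/2.
Then q_Y = (157 - 145/2)/2 = 169/4.
Price P = 200 - 459/4 = 341/4.
Borealis's profit: (341/4 - 49)·(145/2) = 2628.1250.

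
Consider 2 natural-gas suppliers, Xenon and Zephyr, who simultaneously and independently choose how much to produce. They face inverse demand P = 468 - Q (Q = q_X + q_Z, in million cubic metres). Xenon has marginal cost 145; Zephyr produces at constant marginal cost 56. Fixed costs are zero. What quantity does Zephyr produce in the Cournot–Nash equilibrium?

Xenon's profit: π_X = (468 - Q)q_X - (145q_X). Setting ∂π_X/∂q_X = 0: 323 - 2q_X - (q_Z) = 0.
Zephyr's first-order condition: 412 - 2q_Z - (q_X) = 0.
Best responses: q_X = (323 - q_Z)/2, q_Z = (412 - q_X)/2.
Solving the pair: q_X = 78, q_Z = 167.

167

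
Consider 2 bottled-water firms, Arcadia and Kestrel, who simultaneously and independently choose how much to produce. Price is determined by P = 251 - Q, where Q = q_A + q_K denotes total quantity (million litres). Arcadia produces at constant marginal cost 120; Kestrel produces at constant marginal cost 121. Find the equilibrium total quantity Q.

Arcadia's profit: π_A = (251 - Q)q_A - (120q_A). Setting ∂π_A/∂q_A = 0: 131 - 2q_A - (q_K) = 0.
Kestrel's profit: π_K = (251 - Q)q_K - (121q_K). Setting ∂π_K/∂q_K = 0: 130 - 2q_K - (q_A) = 0.
Best responses: q_A = (131 - q_K)/2, q_K = (130 - q_A)/2.
Solving the pair: q_A = 44, q_K = 43.
Total output Q = 44 + 43 = 87.

87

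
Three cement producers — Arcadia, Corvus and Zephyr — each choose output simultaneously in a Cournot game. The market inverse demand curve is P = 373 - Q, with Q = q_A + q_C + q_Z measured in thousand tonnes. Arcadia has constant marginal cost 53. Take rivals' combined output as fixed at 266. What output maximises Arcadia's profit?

With rivals' combined output fixed at 266, Arcadia's profit is π_A = (373 - 266 - q_A)q_A - (53q_A) = (107 - q_A)q_A - (53q_A).
∂π_A/∂q_A = 54 - 2q_A = 0, so q_A = 27.

27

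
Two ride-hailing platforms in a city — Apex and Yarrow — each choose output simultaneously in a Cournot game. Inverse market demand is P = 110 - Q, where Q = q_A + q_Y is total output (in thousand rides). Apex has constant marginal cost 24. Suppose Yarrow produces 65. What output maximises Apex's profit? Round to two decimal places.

10.50

With the rival's output fixed at 65, Apex's profit is π_A = (110 - 65 - q_A)q_A - (24q_A) = (45 - q_A)q_A - (24q_A).
∂π_A/∂q_A = 21 - 2q_A = 0, so q_A = 21/2.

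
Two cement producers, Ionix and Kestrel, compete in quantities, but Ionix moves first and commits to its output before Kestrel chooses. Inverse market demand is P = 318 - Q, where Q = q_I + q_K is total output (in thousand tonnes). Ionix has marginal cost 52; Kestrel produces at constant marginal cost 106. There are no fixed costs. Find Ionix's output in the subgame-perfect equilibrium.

160

Solve by backward induction. Given q_I, the follower Kestrel maximises π_K = (318 - q_I - q_K)q_K - 106q_K.
∂π_K/∂q_K = 212 - q_I - 2q_K = 0 gives the reaction function q_K = (212 - q_I)/2.
Ionix substitutes q_K(q_I) into its own profit: π_I = q_I(318 - q_I - (212 - q_I)/2) - 52q_I = (212 - (1/2)q_I)q_I - 52q_I.
Maximising: ∂π_I/∂q_I = 160 - q_I = 0, giving q_I = 160.
Then q_K = (212 - 160)/2 = 26.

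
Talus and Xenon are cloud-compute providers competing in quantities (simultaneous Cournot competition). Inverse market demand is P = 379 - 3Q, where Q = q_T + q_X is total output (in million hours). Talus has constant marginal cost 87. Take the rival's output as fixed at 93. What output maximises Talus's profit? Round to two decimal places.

With the rival's output fixed at 93, Talus's profit is π_T = (379 - 3·93 - 3q_T)q_T - (87q_T) = (100 - 3q_T)q_T - (87q_T).
∂π_T/∂q_T = 13 - 6q_T = 0, so q_T = 13/6.

2.17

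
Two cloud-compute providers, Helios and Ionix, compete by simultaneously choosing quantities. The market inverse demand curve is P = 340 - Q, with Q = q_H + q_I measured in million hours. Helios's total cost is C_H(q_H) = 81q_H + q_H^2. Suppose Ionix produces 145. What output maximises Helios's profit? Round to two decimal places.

With the rival's output fixed at 145, Helios's profit is π_H = (340 - 145 - q_H)q_H - (81q_H + q_H²) = (195 - q_H)q_H - (81q_H + q_H²).
∂π_H/∂q_H = 114 - 4q_H = 0, so q_H = 57/2.

28.50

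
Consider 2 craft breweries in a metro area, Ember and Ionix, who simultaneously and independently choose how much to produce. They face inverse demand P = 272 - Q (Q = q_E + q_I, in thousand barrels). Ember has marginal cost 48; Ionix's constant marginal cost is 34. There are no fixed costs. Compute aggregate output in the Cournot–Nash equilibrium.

154

Ember's profit: π_E = (272 - Q)q_E - (48q_E). Setting ∂π_E/∂q_E = 0: 224 - 2q_E - (q_I) = 0.
Ionix's first-order condition: 238 - 2q_I - (q_E) = 0.
So q_E = (224 - q_I)/2 and q_I = (238 - q_E)/2.
Solving the pair: q_E = 70, q_I = 84.
Total output Q = 70 + 84 = 154.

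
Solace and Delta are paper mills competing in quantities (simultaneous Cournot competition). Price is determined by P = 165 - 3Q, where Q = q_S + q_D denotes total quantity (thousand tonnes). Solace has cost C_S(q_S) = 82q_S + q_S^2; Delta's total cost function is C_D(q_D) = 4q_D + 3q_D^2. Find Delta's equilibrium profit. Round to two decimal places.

855.74

Solace's profit: π_S = (165 - 3Q)q_S - (82q_S + q_S²). Setting ∂π_S/∂q_S = 0: 83 - 8q_S - 3(q_D) = 0.
Delta's first-order condition: 161 - 12q_D - 3(q_S) = 0.
Rearranging gives the reaction functions q_S = (83 - 3q_D)/8 and q_D = (161 - 3q_S)/12.
Substituting one into the other gives q_S = 171/29 and q_D = 1039/87.
Price P = 165 - 3·(1552/87) = 111.4828.
Delta's profit: 111.4828·(1039/87) - 4·(1039/87) - 3(1039/87)² = 855.7440.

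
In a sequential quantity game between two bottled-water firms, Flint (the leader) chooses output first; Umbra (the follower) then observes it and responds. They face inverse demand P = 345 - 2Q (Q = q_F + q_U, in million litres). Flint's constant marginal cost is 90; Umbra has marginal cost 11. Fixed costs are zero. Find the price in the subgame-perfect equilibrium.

Solve by backward induction. Given q_F, the follower Umbra maximises π_U = (345 - 2q_F - 2q_U)q_U - 11q_U.
∂π_U/∂q_U = 334 - 2q_F - 4q_U = 0 gives the reaction function q_U = (334 - 2q_F)/4.
Flint substitutes q_U(q_F) into its own profit: π_F = q_F(345 - 2q_F - (334 - 2q_F)/2) - 90q_F = (178 - q_F)q_F - 90q_F.
The leader's first-order condition 88 - 2q_F = 0 yields q_F = 44.
Then q_U = (334 - 2·44)/4 = 123/2.
Total output Q = 211/2, so price P = 345 - 2·(211/2) = 134.

134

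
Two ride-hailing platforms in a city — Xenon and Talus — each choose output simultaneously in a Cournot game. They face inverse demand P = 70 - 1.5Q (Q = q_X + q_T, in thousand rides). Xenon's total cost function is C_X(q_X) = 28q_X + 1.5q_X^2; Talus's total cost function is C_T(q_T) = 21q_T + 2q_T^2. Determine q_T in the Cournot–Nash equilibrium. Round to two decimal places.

Xenon's profit: π_X = (70 - 1.5Q)q_X - (28q_X + (3/2)q_X²). Setting ∂π_X/∂q_X = 0: 42 - 6q_X - (3/2)(q_T) = 0.
Talus's profit: π_T = (70 - 1.5Q)q_T - (21q_T + 2q_T²). Setting ∂π_T/∂q_T = 0: 49 - 7q_T - (3/2)(q_X) = 0.
So q_X = (42 - (3/2)q_T)/6 and q_T = (49 - (3/2)q_X)/7.
Solving the pair: q_X = 294/53, q_T = 308/53.

5.81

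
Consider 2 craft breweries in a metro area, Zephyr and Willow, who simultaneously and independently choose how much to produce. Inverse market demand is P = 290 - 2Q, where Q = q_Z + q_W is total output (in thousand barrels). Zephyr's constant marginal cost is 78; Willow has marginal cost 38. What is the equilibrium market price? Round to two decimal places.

Zephyr's profit: π_Z = (290 - 2Q)q_Z - (78q_Z). Setting ∂π_Z/∂q_Z = 0: 212 - 4q_Z - 2(q_W) = 0.
Willow's first-order condition: 252 - 4q_W - 2(q_Z) = 0.
Best responses: q_Z = (212 - 2q_W)/4, q_W = (252 - 2q_Z)/4.
Substituting one into the other gives q_Z = 86/3 and q_W = 146/3.
Total output Q = 232/3, so price P = 290 - 2·(232/3) = 406/3.

135.33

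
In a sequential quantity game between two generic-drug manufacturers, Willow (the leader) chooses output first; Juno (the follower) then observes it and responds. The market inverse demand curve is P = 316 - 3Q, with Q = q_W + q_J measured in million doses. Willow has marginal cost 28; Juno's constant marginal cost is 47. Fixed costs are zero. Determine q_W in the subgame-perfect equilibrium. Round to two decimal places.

51.17

Solve by backward induction. Given q_W, the follower Juno maximises π_J = (316 - 3q_W - 3q_J)q_J - 47q_J.
Setting the follower's marginal profit to zero, 269 - 3q_W - 6q_J = 0, i.e. q_J = (269 - 3q_W)/6.
The leader anticipates this reaction. Substituting into P = 316 - 3Q gives P = 363/2 - (3/2)q_W, so π_W = (363/2 - (3/2)q_W)q_W - 28q_W.
Leader FOC: 307/2 - 3q_W = 0, so q_W = 307/6.
Then q_J = (269 - 3·(307/6))/6 = 77/4.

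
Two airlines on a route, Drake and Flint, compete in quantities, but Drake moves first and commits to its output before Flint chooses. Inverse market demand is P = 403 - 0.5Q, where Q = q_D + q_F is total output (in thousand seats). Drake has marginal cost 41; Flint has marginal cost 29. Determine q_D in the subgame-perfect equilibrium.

350

The follower Flint best-responds to any q_D: π_F = (403 - 0.5Q)q_F - 29q_F.
Follower FOC: 374 - (1/2)q_D - q_F = 0, so q_F(q_D) = (374 - (1/2)q_D).
The leader anticipates this reaction. Substituting into P = 403 - 0.5Q gives P = 216 - (1/4)q_D, so π_D = (216 - (1/4)q_D)q_D - 41q_D.
Leader FOC: 175 - (1/2)q_D = 0, so q_D = 350.
Then q_F = (374 - (1/2)·350) = 199.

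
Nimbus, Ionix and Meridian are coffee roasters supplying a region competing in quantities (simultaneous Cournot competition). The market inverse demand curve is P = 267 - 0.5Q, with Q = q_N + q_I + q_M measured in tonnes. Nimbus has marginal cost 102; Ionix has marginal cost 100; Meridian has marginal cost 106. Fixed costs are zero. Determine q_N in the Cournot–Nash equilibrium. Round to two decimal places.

83.50

Nimbus's profit: π_N = (267 - 0.5Q)q_N - (102q_N). Setting ∂π_N/∂q_N = 0: 165 - q_N - (1/2)(q_I + q_M) = 0.
Ionix's first-order condition: 167 - q_I - (1/2)(q_N + q_M) = 0.
Meridian's first-order condition: 161 - q_M - (1/2)(q_N + q_I) = 0.
Adding the 3 first-order conditions: 493 − 2Q = 0, so Q = 493/2.
Back-substituting: q_N = (165 − 493/4)/(1/2) = 167/2, q_I = (167 − 493/4)/(1/2) = 175/2, q_M = (161 − 493/4)/(1/2) = 151/2.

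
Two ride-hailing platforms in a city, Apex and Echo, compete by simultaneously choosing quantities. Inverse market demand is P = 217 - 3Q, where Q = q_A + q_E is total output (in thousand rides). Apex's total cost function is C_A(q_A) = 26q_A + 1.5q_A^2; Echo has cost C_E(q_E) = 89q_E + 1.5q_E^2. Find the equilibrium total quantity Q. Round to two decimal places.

Apex's profit: π_A = (217 - 3Q)q_A - (26q_A + (3/2)q_A²). Setting ∂π_A/∂q_A = 0: 191 - 9q_A - 3(q_E) = 0.
Echo's first-order condition: 128 - 9q_E - 3(q_A) = 0.
Best responses: q_A = (191 - 3q_E)/9, q_E = (128 - 3q_A)/9.
Substituting one into the other gives q_A = 445/24 and q_E = 193/24.
Total output Q = 445/24 + 193/24 = 319/12.

26.58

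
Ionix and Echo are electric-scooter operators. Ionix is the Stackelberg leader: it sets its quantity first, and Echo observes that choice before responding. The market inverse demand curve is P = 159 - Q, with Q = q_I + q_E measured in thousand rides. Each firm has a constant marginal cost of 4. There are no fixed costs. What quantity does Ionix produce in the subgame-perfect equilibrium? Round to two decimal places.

77.50

Solve by backward induction. Given q_I, the follower Echo maximises π_E = (159 - q_I - q_E)q_E - 4q_E.
Follower FOC: 155 - q_I - 2q_E = 0, so q_E(q_I) = (155 - q_I)/2.
The leader anticipates this reaction. Substituting into P = 159 - Q gives P = 163/2 - (1/2)q_I, so π_I = (163/2 - (1/2)q_I)q_I - 4q_I.
The leader's first-order condition 155/2 - q_I = 0 yields q_I = 155/2.
Then q_E = (155 - 155/2)/2 = 155/4.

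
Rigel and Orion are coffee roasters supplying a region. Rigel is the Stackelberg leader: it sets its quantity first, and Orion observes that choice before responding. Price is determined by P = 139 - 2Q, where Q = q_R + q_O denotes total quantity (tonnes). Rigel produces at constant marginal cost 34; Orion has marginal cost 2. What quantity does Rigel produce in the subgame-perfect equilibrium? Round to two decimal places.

18.25

The follower Orion best-responds to any q_R: π_O = (139 - 2Q)q_O - 2q_O.
Follower FOC: 137 - 2q_R - 4q_O = 0, so q_O(q_R) = (137 - 2q_R)/4.
The leader anticipates this reaction. Substituting into P = 139 - 2Q gives P = 141/2 - q_R, so π_R = (141/2 - q_R)q_R - 34q_R.
The leader's first-order condition 73/2 - 2q_R = 0 yields q_R = 73/4.
Then q_O = (137 - 2·(73/4))/4 = 201/8.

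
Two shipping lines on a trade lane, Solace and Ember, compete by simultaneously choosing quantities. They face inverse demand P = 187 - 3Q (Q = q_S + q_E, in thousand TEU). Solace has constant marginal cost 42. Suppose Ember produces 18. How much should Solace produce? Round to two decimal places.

15.17

With the rival's output fixed at 18, Solace's profit is π_S = (187 - 3·18 - 3q_S)q_S - (42q_S) = (133 - 3q_S)q_S - (42q_S).
∂π_S/∂q_S = 91 - 6q_S = 0, so q_S = 91/6.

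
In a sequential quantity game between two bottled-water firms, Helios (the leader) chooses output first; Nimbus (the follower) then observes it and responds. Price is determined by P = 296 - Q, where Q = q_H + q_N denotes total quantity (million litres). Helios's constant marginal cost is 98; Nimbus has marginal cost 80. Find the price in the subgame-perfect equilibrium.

The follower Nimbus best-responds to any q_H: π_N = (296 - Q)q_N - 80q_N.
Setting the follower's marginal profit to zero, 216 - q_H - 2q_N = 0, i.e. q_N = (216 - q_H)/2.
The leader anticipates this reaction. Substituting into P = 296 - Q gives P = 188 - (1/2)q_H, so π_H = (188 - (1/2)q_H)q_H - 98q_H.
The leader's first-order condition 90 - q_H = 0 yields q_H = 90.
Then q_N = (216 - 90)/2 = 63.
Total output Q = 153, so price P = 296 - 153 = 143.

143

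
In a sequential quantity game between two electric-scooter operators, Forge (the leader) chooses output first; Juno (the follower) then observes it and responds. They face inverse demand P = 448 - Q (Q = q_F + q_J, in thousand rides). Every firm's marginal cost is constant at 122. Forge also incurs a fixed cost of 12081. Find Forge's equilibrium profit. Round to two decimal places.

1203.50

The follower Juno best-responds to any q_F: π_J = (448 - Q)q_J - 122q_J.
Follower FOC: 326 - q_F - 2q_J = 0, so q_J(q_F) = (326 - q_F)/2.
Forge substitutes q_J(q_F) into its own profit: π_F = q_F(448 - q_F - (326 - q_F)/2) - 122q_F = (285 - (1/2)q_F)q_F - 122q_F.
Leader FOC: 163 - q_F = 0, so q_F = 163.
Then q_J = (326 - 163)/2 = 163/2.
Price P = 448 - 489/2 = 407/2.
Forge's profit: (407/2 - 122)·163 - 12081 = 1203.5000.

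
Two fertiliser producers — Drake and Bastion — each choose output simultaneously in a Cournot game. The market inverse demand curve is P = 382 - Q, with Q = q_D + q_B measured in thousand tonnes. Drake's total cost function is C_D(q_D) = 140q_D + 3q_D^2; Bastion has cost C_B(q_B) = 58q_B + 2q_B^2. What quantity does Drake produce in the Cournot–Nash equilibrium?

Drake's profit: π_D = (382 - Q)q_D - (140q_D + 3q_D²). Setting ∂π_D/∂q_D = 0: 242 - 8q_D - (q_B) = 0.
Bastion's first-order condition: 324 - 6q_B - (q_D) = 0.
Rearranging gives the reaction functions q_D = (242 - q_B)/8 and q_B = (324 - q_D)/6.
Solving the pair: q_D = 24, q_B = 50.

24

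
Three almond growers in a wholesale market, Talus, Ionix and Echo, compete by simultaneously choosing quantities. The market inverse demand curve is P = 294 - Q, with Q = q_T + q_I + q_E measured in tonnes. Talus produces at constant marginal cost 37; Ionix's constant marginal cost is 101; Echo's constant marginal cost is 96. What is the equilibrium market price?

132

Talus's profit: π_T = (294 - Q)q_T - (37q_T). Setting ∂π_T/∂q_T = 0: 257 - 2q_T - (q_I + q_E) = 0.
Ionix's first-order condition: 193 - 2q_I - (q_T + q_E) = 0.
Echo's profit: π_E = (294 - Q)q_E - (96q_E). Setting ∂π_E/∂q_E = 0: 198 - 2q_E - (q_T + q_I) = 0.
Adding the 3 conditions: 648 − 2Q − 2Q = 0, i.e. Q = 162.
Back-substituting: q_T = (257 − 162) = 95, q_I = (193 − 162) = 31, q_E = (198 − 162) = 36.
Total output Q = 162, so price P = 294 - 162 = 132.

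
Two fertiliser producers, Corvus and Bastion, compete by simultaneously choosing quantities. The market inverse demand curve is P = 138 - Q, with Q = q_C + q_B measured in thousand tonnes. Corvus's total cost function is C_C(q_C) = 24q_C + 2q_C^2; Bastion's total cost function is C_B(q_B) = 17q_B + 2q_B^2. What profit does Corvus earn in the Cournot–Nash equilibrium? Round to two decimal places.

Corvus's profit: π_C = (138 - Q)q_C - (24q_C + 2q_C²). Setting ∂π_C/∂q_C = 0: 114 - 6q_C - (q_B) = 0.
Bastion's first-order condition: 121 - 6q_B - (q_C) = 0.
So q_C = (114 - q_B)/6 and q_B = (121 - q_C)/6.
Solving the pair: q_C = 563/35, q_B = 612/35.
Price P = 138 - 235/7 = 731/7.
Corvus's profit: (731/7)·(563/35) - 24·(563/35) - 2(563/35)² = 776.2506.

776.25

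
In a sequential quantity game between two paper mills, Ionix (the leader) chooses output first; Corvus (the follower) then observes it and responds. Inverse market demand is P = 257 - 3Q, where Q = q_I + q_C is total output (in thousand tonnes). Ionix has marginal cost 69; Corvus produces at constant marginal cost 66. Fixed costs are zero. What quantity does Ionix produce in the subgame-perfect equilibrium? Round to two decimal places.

30.83

The follower Corvus best-responds to any q_I: π_C = (257 - 3Q)q_C - 66q_C.
Setting the follower's marginal profit to zero, 191 - 3q_I - 6q_C = 0, i.e. q_C = (191 - 3q_I)/6.
The leader anticipates this reaction. Substituting into P = 257 - 3Q gives P = 323/2 - (3/2)q_I, so π_I = (323/2 - (3/2)q_I)q_I - 69q_I.
Leader FOC: 185/2 - 3q_I = 0, so q_I = 185/6.
Then q_C = (191 - 3·(185/6))/6 = 197/12.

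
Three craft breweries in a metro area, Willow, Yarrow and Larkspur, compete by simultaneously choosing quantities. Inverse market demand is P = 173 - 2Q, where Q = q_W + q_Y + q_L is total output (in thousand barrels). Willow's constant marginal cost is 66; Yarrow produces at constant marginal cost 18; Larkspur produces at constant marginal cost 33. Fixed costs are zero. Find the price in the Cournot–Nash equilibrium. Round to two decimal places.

Willow's profit: π_W = (173 - 2Q)q_W - (66q_W). Setting ∂π_W/∂q_W = 0: 107 - 4q_W - 2(q_Y + q_L) = 0.
Yarrow's first-order condition: 155 - 4q_Y - 2(q_W + q_L) = 0.
Larkspur's first-order condition: 140 - 4q_L - 2(q_W + q_Y) = 0.
Adding the 3 conditions: 402 − 4Q − 4Q = 0, i.e. Q = 201/4.
Back-substituting: q_W = (107 − 201/2)/2 = 13/4, q_Y = (155 − 201/2)/2 = 109/4, q_L = (140 − 201/2)/2 = 79/4.
Total output Q = 201/4, so price P = 173 - 2·(201/4) = 145/2.

72.50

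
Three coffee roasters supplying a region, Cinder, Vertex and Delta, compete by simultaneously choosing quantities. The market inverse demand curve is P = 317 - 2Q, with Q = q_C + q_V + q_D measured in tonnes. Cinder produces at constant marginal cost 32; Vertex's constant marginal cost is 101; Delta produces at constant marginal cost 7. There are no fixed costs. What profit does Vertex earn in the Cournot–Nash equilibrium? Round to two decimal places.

Cinder's profit: π_C = (317 - 2Q)q_C - (32q_C). Setting ∂π_C/∂q_C = 0: 285 - 4q_C - 2(q_V + q_D) = 0.
Vertex's profit: π_V = (317 - 2Q)q_V - (101q_V). Setting ∂π_V/∂q_V = 0: 216 - 4q_V - 2(q_C + q_D) = 0.
Delta's profit: π_D = (317 - 2Q)q_D - (7q_D). Setting ∂π_D/∂q_D = 0: 310 - 4q_D - 2(q_C + q_V) = 0.
Summing all 3 equations gives 811 − 8Q = 0, hence Q = 811/8.
Back-substituting: q_C = (285 − 811/4)/2 = 329/8, q_V = (216 − 811/4)/2 = 53/8, q_D = (310 − 811/4)/2 = 429/8.
Price P = 317 - 2·(811/8) = 457/4.
Vertex's profit: (457/4 - 101)·(53/8) = 87.7813.

87.78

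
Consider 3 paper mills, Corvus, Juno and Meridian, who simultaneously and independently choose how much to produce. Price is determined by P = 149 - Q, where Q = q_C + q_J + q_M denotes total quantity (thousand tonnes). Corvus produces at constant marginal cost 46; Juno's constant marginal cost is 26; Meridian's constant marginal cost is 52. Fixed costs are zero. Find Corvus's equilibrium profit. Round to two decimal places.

Corvus's profit: π_C = (149 - Q)q_C - (46q_C). Setting ∂π_C/∂q_C = 0: 103 - 2q_C - (q_J + q_M) = 0.
Juno's profit: π_J = (149 - Q)q_J - (26q_J). Setting ∂π_J/∂q_J = 0: 123 - 2q_J - (q_C + q_M) = 0.
Meridian's first-order condition: 97 - 2q_M - (q_C + q_J) = 0.
Summing all 3 equations gives 323 − 4Q = 0, hence Q = 323/4.
Back-substituting: q_C = (103 − 323/4) = 89/4, q_J = (123 − 323/4) = 169/4, q_M = (97 − 323/4) = 65/4.
Price P = 149 - 323/4 = 273/4.
Corvus's profit: (273/4 - 46)·(89/4) = 495.0625.

495.06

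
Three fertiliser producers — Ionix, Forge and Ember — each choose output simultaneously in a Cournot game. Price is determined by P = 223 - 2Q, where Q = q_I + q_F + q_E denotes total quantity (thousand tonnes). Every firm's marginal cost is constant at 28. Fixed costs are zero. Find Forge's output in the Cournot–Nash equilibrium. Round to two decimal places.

Each firm earns π_i = (223 - 2Q)q_i - 28q_i.
First-order condition (treating rivals' output as given): 195 - 4q_i - 2·Σ_{j≠i} q_j = 0.
By symmetry each firm produces the same amount; substituting Σ_{j≠i} q_j = 2q_i yields q_i = 195/8.

24.38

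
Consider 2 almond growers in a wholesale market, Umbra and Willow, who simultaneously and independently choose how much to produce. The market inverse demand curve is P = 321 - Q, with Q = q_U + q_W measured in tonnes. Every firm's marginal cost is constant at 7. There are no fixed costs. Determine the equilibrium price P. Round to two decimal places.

A representative firm's profit is π_i = q_i(321 - Q) - 7q_i.
First-order condition (treating rivals' output as given): 314 - 2q_i - q_j = 0.
With identical firms every q_j equals q_i, so q_j = q_i and 314 = 3q_i, giving q_i = 314/3.
Total output Q = 628/3, so price P = 321 - 628/3 = 335/3.

111.67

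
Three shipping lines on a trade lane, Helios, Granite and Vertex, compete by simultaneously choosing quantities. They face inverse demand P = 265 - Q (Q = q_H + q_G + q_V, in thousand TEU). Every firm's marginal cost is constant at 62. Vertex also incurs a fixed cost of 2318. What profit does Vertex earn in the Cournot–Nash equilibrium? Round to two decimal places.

A representative firm's profit is π_i = q_i(265 - Q) - 62q_i.
Setting ∂π_i/∂q_i = 0 with rivals' quantities fixed: 203 - 2q_i - Σ_{j≠i} q_j = 0.
With identical firms every q_j equals q_i, so Σ_{j≠i} q_j = 2q_i and 203 = 4q_i, giving q_i = 203/4.
Price P = 265 - 609/4 = 451/4.
Vertex's profit: (451/4 - 62)·(203/4) - 2318 = 257.5625.

257.56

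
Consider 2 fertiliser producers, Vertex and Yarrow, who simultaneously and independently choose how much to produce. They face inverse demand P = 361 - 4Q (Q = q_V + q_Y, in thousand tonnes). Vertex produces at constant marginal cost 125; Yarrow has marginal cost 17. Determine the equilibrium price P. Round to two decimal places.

167.67

Vertex's profit: π_V = (361 - 4Q)q_V - (125q_V). Setting ∂π_V/∂q_V = 0: 236 - 8q_V - 4(q_Y) = 0.
Yarrow's profit: π_Y = (361 - 4Q)q_Y - (17q_Y). Setting ∂π_Y/∂q_Y = 0: 344 - 8q_Y - 4(q_V) = 0.
Rearranging gives the reaction functions q_V = (236 - 4q_Y)/8 and q_Y = (344 - 4q_V)/8.
Solving the pair: q_V = 32/3, q_Y = 113/3.
Total output Q = 145/3, so price P = 361 - 4·(145/3) = 503/3.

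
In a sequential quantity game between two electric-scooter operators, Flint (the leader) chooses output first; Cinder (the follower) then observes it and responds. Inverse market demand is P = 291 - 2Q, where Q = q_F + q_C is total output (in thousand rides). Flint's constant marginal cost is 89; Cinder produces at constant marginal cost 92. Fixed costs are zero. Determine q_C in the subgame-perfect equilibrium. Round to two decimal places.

24.13

The follower Cinder best-responds to any q_F: π_C = (291 - 2Q)q_C - 92q_C.
∂π_C/∂q_C = 199 - 2q_F - 4q_C = 0 gives the reaction function q_C = (199 - 2q_F)/4.
The leader anticipates this reaction. Substituting into P = 291 - 2Q gives P = 383/2 - q_F, so π_F = (383/2 - q_F)q_F - 89q_F.
Leader FOC: 205/2 - 2q_F = 0, so q_F = 205/4.
Then q_C = (199 - 2·(205/4))/4 = 193/8.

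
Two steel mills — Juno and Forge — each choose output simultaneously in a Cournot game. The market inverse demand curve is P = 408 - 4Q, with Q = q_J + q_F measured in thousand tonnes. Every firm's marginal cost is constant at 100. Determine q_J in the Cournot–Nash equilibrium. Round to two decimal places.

25.67

A representative firm's profit is π_i = q_i(408 - 4Q) - 100q_i.
First-order condition (treating rivals' output as given): 308 - 8q_i - 4q_j = 0.
With identical firms every q_j equals q_i, so q_j = q_i and 308 = 12q_i, giving q_i = 77/3.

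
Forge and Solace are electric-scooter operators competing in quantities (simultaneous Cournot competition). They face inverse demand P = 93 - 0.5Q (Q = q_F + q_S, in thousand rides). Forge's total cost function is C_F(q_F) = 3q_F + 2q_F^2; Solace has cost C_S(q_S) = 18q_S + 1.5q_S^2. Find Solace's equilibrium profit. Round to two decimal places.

Forge's profit: π_F = (93 - 0.5Q)q_F - (3q_F + 2q_F²). Setting ∂π_F/∂q_F = 0: 90 - 5q_F - (1/2)(q_S) = 0.
Solace's first-order condition: 75 - 4q_S - (1/2)(q_F) = 0.
Rearranging gives the reaction functions q_F = (90 - (1/2)q_S)/5 and q_S = (75 - (1/2)q_F)/4.
Substituting one into the other gives q_F = 1290/79 and q_S = 1320/79.
Price P = 93 - (1/2)·33.0380 = 76.4810.
Solace's profit: 76.4810·(1320/79) - 18·(1320/79) - (3/2)(1320/79)² = 558.3721.

558.37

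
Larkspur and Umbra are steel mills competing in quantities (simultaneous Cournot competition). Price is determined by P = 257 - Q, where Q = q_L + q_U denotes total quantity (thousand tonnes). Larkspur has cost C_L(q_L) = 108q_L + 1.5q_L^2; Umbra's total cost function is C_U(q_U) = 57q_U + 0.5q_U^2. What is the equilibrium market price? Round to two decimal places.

178.57

Larkspur's profit: π_L = (257 - Q)q_L - (108q_L + (3/2)q_L²). Setting ∂π_L/∂q_L = 0: 149 - 5q_L - (q_U) = 0.
Umbra's profit: π_U = (257 - Q)q_U - (57q_U + (1/2)q_U²). Setting ∂π_U/∂q_U = 0: 200 - 3q_U - (q_L) = 0.
Rearranging gives the reaction functions q_L = (149 - q_U)/5 and q_U = (200 - q_L)/3.
Solving the pair: q_L = 247/14, q_U = 851/14.
Total output Q = 549/7, so price P = 257 - 549/7 = 1250/7.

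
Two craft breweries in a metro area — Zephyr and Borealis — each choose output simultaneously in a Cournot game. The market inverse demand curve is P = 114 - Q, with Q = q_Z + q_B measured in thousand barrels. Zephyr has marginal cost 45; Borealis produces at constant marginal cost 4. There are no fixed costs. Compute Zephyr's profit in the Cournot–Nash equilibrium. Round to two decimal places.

Zephyr's profit: π_Z = (114 - Q)q_Z - (45q_Z). Setting ∂π_Z/∂q_Z = 0: 69 - 2q_Z - (q_B) = 0.
Borealis's profit: π_B = (114 - Q)q_B - (4q_B). Setting ∂π_B/∂q_B = 0: 110 - 2q_B - (q_Z) = 0.
Best responses: q_Z = (69 - q_B)/2, q_B = (110 - q_Z)/2.
Solving the pair: q_Z = 28/3, q_B = 151/3.
Price P = 114 - 179/3 = 163/3.
Zephyr's profit: (163/3 - 45)·(28/3) = 784/9.

87.11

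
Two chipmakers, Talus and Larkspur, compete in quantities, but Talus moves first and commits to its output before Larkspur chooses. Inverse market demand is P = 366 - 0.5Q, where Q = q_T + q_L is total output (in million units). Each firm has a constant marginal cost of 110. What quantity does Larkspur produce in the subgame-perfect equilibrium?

128

Solve by backward induction. Given q_T, the follower Larkspur maximises π_L = (366 - (1/2)q_T - (1/2)q_L)q_L - 110q_L.
Follower FOC: 256 - (1/2)q_T - q_L = 0, so q_L(q_T) = (256 - (1/2)q_T).
The leader anticipates this reaction. Substituting into P = 366 - 0.5Q gives P = 238 - (1/4)q_T, so π_T = (238 - (1/4)q_T)q_T - 110q_T.
Maximising: ∂π_T/∂q_T = 128 - (1/2)q_T = 0, giving q_T = 256.
Then q_L = (256 - (1/2)·256) = 128.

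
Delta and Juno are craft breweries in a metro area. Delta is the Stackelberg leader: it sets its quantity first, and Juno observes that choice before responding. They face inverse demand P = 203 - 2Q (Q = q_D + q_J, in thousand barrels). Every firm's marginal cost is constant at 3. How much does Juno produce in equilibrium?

The follower Juno best-responds to any q_D: π_J = (203 - 2Q)q_J - 3q_J.
Setting the follower's marginal profit to zero, 200 - 2q_D - 4q_J = 0, i.e. q_J = (200 - 2q_D)/4.
The leader anticipates this reaction. Substituting into P = 203 - 2Q gives P = 103 - q_D, so π_D = (103 - q_D)q_D - 3q_D.
Maximising: ∂π_D/∂q_D = 100 - 2q_D = 0, giving q_D = 50.
Then q_J = (200 - 2·50)/4 = 25.

25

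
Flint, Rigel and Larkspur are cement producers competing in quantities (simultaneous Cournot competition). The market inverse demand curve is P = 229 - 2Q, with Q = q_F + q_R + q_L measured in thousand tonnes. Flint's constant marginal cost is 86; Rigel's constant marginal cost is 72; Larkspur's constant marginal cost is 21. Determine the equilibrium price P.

Flint's profit: π_F = (229 - 2Q)q_F - (86q_F). Setting ∂π_F/∂q_F = 0: 143 - 4q_F - 2(q_R + q_L) = 0.
Rigel's first-order condition: 157 - 4q_R - 2(q_F + q_L) = 0.
Larkspur's first-order condition: 208 - 4q_L - 2(q_F + q_R) = 0.
Adding the 3 conditions: 508 − 4Q − 4Q = 0, i.e. Q = 127/2.
Back-substituting: q_F = (143 − 127)/2 = 8, q_R = (157 − 127)/2 = 15, q_L = (208 − 127)/2 = 81/2.
Total output Q = 127/2, so price P = 229 - 2·(127/2) = 102.

102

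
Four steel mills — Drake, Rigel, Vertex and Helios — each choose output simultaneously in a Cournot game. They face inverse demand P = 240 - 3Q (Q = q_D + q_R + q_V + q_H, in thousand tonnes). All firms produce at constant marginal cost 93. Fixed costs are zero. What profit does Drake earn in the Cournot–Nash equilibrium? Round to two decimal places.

288.12

A representative firm's profit is π_i = q_i(240 - 3Q) - 93q_i.
First-order condition (treating rivals' output as given): 147 - 6q_i - 3·Σ_{j≠i} q_j = 0.
By symmetry each firm produces the same amount; substituting Σ_{j≠i} q_j = 3q_i yields q_i = 147/15 = 49/5.
Price P = 240 - 3·(196/5) = 612/5.
Drake's profit: (612/5 - 93)·(49/5) = 288.1200.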